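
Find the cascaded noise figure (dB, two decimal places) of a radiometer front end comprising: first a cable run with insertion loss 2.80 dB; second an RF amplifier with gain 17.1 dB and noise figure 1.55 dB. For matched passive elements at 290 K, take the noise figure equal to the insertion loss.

4.35 dB

Convert to linear (a loss of L dB is a gain of −L dB): F_i = 10^(NF_i/10), G_i = 10^(G_i,dB/10)
  Stage 1: F_1 = 10^(2.80/10) = 1.905, G_1 = 10^(−2.80/10) = 0.5248
  Stage 2: F_2 = 10^(1.55/10) = 1.429, G_2 = 10^(17.1/10) = 51.29
Friis cascade:
  F = 1.905 + (1.429 − 1)/0.5248 = 2.723
NF = 10 log₁₀(2.723) = 4.35 dB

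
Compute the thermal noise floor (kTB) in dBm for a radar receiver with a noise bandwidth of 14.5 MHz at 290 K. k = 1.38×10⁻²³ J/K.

P_n = kTB = 1.38×10⁻²³ × 290 × 1.45×10⁷ = 5.80×10⁻¹⁴ W
In dBm: 10 log₁₀(5.80×10⁻¹⁴ / 10⁻³) = −102.4 dBm

−102.4 dBm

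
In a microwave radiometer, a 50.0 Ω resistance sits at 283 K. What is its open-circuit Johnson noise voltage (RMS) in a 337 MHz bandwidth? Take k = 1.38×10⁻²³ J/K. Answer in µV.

16.2 µV

V_n = √(4kTRB)
4kTRB = 4 × 1.38×10⁻²³ × 283 × 5.00×10¹ × 3.37×10⁸ = 2.63×10⁻¹⁰ V²
V_n = √(2.63×10⁻¹⁰) = 1.62×10⁻⁵ V = 16.2 µV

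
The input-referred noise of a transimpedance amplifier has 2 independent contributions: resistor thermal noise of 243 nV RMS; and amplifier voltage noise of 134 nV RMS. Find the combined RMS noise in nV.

Uncorrelated sources add in power (mean-square): V_tot = √(ΣV_i²)
V_tot = √[(2.43×10⁻⁷)² + (1.34×10⁻⁷)²] = 2.77×10⁻⁷ V = 277 nV

277 nV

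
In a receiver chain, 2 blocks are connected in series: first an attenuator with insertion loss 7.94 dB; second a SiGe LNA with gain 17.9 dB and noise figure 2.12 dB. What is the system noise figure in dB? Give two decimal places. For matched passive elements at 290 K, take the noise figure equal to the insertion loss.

10.06 dB

Convert to linear (a loss of L dB is a gain of −L dB): F_i = 10^(NF_i/10), G_i = 10^(G_i,dB/10)
  Stage 1: F_1 = 10^(7.94/10) = 6.223, G_1 = 10^(−7.94/10) = 0.1607
  Stage 2: F_2 = 10^(2.12/10) = 1.629, G_2 = 10^(17.9/10) = 61.66
Friis cascade:
  F = 6.223 + (1.629 − 1)/0.1607 = 10.14
NF = 10 log₁₀(10.14) = 10.06 dB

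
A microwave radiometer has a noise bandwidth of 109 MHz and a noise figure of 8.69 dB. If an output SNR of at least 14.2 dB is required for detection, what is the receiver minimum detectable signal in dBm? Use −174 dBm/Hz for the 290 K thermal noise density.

Sensitivity = −174 + 10 log₁₀(B) + NF + SNR_min
= −174 + 80.37 + 8.69 + 14.2
= −70.74 dBm → −70.7 dBm

−70.7 dBm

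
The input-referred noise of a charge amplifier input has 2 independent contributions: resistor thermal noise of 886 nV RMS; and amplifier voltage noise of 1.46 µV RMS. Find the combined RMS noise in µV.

Uncorrelated sources add in power (mean-square): V_tot = √(ΣV_i²)
V_tot = √[(8.86×10⁻⁷)² + (1.46×10⁻⁶)²] = 1.71×10⁻⁶ V = 1.71 µV

1.71 µV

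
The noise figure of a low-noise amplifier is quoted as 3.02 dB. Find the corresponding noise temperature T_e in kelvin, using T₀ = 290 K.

F = 10^(3.02/10) = 2.00447
T_e = (F − 1)·T₀ = (2.00447 − 1) × 290 = 291 K

291 K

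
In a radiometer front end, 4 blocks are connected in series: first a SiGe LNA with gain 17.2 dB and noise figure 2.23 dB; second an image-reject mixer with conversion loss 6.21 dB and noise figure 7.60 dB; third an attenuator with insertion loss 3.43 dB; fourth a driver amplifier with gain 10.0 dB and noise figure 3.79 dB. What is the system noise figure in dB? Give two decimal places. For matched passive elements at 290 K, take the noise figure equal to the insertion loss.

3.23 dB

Convert to linear (a loss of L dB is a gain of −L dB): F_i = 10^(NF_i/10), G_i = 10^(G_i,dB/10)
  Stage 1: F_1 = 10^(2.23/10) = 1.671, G_1 = 10^(17.2/10) = 52.48
  Stage 2: F_2 = 10^(7.60/10) = 5.754, G_2 = 10^(−6.21/10) = 0.2393
  Stage 3: F_3 = 10^(3.43/10) = 2.203, G_3 = 10^(−3.43/10) = 0.4539
  Stage 4: F_4 = 10^(3.79/10) = 2.393, G_4 = 10^(10.0/10) = 10.00
Friis cascade:
  F = 1.671 + (5.754 − 1)/52.48 + (2.203 − 1)/12.56 + (2.393 − 1)/5.702 = 2.102
NF = 10 log₁₀(2.102) = 3.23 dB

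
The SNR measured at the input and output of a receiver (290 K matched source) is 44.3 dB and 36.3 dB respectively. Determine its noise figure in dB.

8.0 dB

NF (dB) = SNR_in(dB) − SNR_out(dB) when the source is at T₀
NF = 44.3 − 36.3 = 8.0 dB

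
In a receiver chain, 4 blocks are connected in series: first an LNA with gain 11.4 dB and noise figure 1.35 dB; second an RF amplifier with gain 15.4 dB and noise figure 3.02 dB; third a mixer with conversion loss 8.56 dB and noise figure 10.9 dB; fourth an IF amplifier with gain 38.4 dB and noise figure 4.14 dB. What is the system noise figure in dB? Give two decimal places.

Convert to linear (a loss of L dB is a gain of −L dB): F_i = 10^(NF_i/10), G_i = 10^(G_i,dB/10)
  Stage 1: F_1 = 10^(1.35/10) = 1.365, G_1 = 10^(11.4/10) = 13.80
  Stage 2: F_2 = 10^(3.02/10) = 2.004, G_2 = 10^(15.4/10) = 34.67
  Stage 3: F_3 = 10^(10.9/10) = 12.30, G_3 = 10^(−8.56/10) = 0.1393
  Stage 4: F_4 = 10^(4.14/10) = 2.594, G_4 = 10^(38.4/10) = 6918
Friis cascade:
  F = 1.365 + (2.004 − 1)/13.80 + (12.30 − 1)/478.6 + (2.594 − 1)/66.68 = 1.485
NF = 10 log₁₀(1.485) = 1.72 dB

1.72 dB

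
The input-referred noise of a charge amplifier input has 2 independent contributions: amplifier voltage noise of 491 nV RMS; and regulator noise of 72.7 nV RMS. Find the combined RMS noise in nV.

Uncorrelated sources add in power (mean-square): V_tot = √(ΣV_i²)
V_tot = √[(4.91×10⁻⁷)² + (7.27×10⁻⁸)²] = 4.96×10⁻⁷ V = 496 nV

496 nV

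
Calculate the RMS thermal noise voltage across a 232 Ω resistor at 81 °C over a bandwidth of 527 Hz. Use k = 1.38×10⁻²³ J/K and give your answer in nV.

48.9 nV

T = 81 °C + 273.15 = 354.15 K
V_n = √(4kTRB)
4kTRB = 4 × 1.38×10⁻²³ × 354.15 × 2.32×10² × 5.27×10² = 2.39×10⁻¹⁵ V²
V_n = √(2.39×10⁻¹⁵) = 4.89×10⁻⁸ V = 48.9 nV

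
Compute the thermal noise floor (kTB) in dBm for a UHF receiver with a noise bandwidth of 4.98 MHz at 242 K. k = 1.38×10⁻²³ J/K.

−107.8 dBm

P_n = kTB = 1.38×10⁻²³ × 242 × 4.98×10⁶ = 1.66×10⁻¹⁴ W
In dBm: 10 log₁₀(1.66×10⁻¹⁴ / 10⁻³) = −107.8 dBm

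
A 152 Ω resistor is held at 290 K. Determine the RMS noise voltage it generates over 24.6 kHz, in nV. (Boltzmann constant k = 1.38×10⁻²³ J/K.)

245 nV

V_n = √(4kTRB)
4kTRB = 4 × 1.38×10⁻²³ × 290 × 1.52×10² × 2.46×10⁴ = 5.99×10⁻¹⁴ V²
V_n = √(5.99×10⁻¹⁴) = 2.45×10⁻⁷ V = 245 nV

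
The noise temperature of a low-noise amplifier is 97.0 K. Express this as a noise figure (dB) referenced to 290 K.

F = 1 + T_e/T₀ = 1 + 97.0/290 = 1.33448
NF = 10 log₁₀(1.33448) = 1.25 dB

1.25 dB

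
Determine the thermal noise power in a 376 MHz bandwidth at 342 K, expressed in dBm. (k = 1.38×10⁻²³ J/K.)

−87.5 dBm

P_n = kTB = 1.38×10⁻²³ × 342 × 3.76×10⁸ = 1.77×10⁻¹² W
In dBm: 10 log₁₀(1.77×10⁻¹² / 10⁻³) = −87.5 dBm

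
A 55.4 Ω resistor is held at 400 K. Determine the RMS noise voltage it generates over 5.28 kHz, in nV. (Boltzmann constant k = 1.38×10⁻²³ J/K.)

V_n = √(4kTRB)
4kTRB = 4 × 1.38×10⁻²³ × 400 × 5.54×10¹ × 5.28×10³ = 6.46×10⁻¹⁵ V²
V_n = √(6.46×10⁻¹⁵) = 8.04×10⁻⁸ V = 80.4 nV

80.4 nV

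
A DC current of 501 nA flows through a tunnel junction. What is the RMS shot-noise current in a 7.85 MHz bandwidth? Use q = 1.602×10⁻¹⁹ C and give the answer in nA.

1.12 nA

I_n = √(2qI·B)
2qI·B = 2 × 1.602×10⁻¹⁹ × 5.01×10⁻⁷ × 7.85×10⁶ = 1.26×10⁻¹⁸ A²
I_n = √(1.26×10⁻¹⁸) = 1.12×10⁻⁹ A = 1.12 nA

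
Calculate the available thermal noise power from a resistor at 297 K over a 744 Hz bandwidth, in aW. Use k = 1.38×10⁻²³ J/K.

P_n = kTB = 1.38×10⁻²³ × 297 × 7.44×10² = 3.05×10⁻¹⁸ W = 3.05 aW

3.05 aW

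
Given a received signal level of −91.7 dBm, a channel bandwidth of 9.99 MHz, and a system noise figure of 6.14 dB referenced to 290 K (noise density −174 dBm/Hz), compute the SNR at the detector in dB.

Noise floor: N = −174 + 10 log₁₀(B) + NF
10 log₁₀(9.99×10⁶) = 70 dB
N = −174 + 70 + 6.14 = −97.86 dBm
SNR = P_sig − N = −91.7 − (−97.86) = 6.16 dB → 6.2 dB

6.2 dB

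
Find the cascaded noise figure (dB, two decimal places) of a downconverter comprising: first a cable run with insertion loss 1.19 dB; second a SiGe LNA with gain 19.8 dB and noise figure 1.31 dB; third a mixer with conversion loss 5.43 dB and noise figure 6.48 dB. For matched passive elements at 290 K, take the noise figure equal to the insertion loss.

2.61 dB

Convert to linear (a loss of L dB is a gain of −L dB): F_i = 10^(NF_i/10), G_i = 10^(G_i,dB/10)
  Stage 1: F_1 = 10^(1.19/10) = 1.315, G_1 = 10^(−1.19/10) = 0.7603
  Stage 2: F_2 = 10^(1.31/10) = 1.352, G_2 = 10^(19.8/10) = 95.50
  Stage 3: F_3 = 10^(6.48/10) = 4.446, G_3 = 10^(−5.43/10) = 0.2864
Friis cascade:
  F = 1.315 + (1.352 − 1)/0.7603 + (4.446 − 1)/72.61 = 1.826
NF = 10 log₁₀(1.826) = 2.61 dB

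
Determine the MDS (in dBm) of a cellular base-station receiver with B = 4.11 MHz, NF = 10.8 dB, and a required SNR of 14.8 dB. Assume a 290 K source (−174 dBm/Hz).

−82.3 dBm

Sensitivity = −174 + 10 log₁₀(B) + NF + SNR_min
= −174 + 66.14 + 10.8 + 14.8
= −82.26 dBm → −82.3 dBm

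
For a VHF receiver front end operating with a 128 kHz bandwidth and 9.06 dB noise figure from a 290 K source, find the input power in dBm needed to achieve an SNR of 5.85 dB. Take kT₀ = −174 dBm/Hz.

Sensitivity = −174 + 10 log₁₀(B) + NF + SNR_min
= −174 + 51.07 + 9.06 + 5.85
= −108.02 dBm → −108.0 dBm

−108.0 dBm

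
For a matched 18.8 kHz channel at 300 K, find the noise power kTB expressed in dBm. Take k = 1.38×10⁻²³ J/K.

P_n = kTB = 1.38×10⁻²³ × 300 × 1.88×10⁴ = 7.78×10⁻¹⁷ W
In dBm: 10 log₁₀(7.78×10⁻¹⁷ / 10⁻³) = −131.1 dBm

−131.1 dBm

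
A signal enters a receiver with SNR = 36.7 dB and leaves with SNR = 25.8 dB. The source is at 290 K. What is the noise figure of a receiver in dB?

10.9 dB

NF (dB) = SNR_in(dB) − SNR_out(dB) when the source is at T₀
NF = 36.7 − 25.8 = 10.9 dB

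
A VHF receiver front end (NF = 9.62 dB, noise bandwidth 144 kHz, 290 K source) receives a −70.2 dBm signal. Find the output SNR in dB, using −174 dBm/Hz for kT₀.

Noise floor: N = −174 + 10 log₁₀(B) + NF
10 log₁₀(1.44×10⁵) = 51.58 dB
N = −174 + 51.58 + 9.62 = −112.80 dBm
SNR = P_sig − N = −70.2 − (−112.80) = 42.60 dB → 42.6 dB

42.6 dB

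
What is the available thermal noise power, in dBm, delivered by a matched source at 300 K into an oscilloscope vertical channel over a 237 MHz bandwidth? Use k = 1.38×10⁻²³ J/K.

P_n = kTB = 1.38×10⁻²³ × 300 × 2.37×10⁸ = 9.81×10⁻¹³ W
In dBm: 10 log₁₀(9.81×10⁻¹³ / 10⁻³) = −90.1 dBm

−90.1 dBm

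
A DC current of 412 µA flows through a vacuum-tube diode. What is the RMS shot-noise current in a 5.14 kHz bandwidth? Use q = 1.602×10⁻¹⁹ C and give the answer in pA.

I_n = √(2qI·B)
2qI·B = 2 × 1.602×10⁻¹⁹ × 4.12×10⁻⁴ × 5.14×10³ = 6.79×10⁻¹⁹ A²
I_n = √(6.79×10⁻¹⁹) = 8.24×10⁻¹⁰ A = 824 pA

824 pA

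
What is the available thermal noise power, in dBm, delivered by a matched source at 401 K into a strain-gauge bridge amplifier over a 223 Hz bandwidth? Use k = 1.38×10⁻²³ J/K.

−149.1 dBm

P_n = kTB = 1.38×10⁻²³ × 401 × 2.23×10² = 1.23×10⁻¹⁸ W
In dBm: 10 log₁₀(1.23×10⁻¹⁸ / 10⁻³) = −149.1 dBm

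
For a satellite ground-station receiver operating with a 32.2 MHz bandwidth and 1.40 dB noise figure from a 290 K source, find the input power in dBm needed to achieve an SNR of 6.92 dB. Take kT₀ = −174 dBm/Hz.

Sensitivity = −174 + 10 log₁₀(B) + NF + SNR_min
= −174 + 75.08 + 1.40 + 6.92
= −90.60 dBm → −90.6 dBm

−90.6 dBm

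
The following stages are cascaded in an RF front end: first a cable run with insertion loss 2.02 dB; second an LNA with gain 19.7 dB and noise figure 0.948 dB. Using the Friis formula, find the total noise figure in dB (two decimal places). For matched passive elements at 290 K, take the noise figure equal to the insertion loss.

Convert to linear (a loss of L dB is a gain of −L dB): F_i = 10^(NF_i/10), G_i = 10^(G_i,dB/10)
  Stage 1: F_1 = 10^(2.02/10) = 1.592, G_1 = 10^(−2.02/10) = 0.6281
  Stage 2: F_2 = 10^(0.948/10) = 1.244, G_2 = 10^(19.7/10) = 93.33
Friis cascade:
  F = 1.592 + (1.244 − 1)/0.6281 = 1.981
NF = 10 log₁₀(1.981) = 2.97 dB

2.97 dB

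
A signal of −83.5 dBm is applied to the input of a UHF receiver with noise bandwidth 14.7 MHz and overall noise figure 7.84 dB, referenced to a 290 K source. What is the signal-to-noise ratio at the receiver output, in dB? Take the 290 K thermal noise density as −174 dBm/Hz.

11.0 dB

Noise floor: N = −174 + 10 log₁₀(B) + NF
10 log₁₀(1.47×10⁷) = 71.67 dB
N = −174 + 71.67 + 7.84 = −94.49 dBm
SNR = P_sig − N = −83.5 − (−94.49) = 10.99 dB → 11.0 dB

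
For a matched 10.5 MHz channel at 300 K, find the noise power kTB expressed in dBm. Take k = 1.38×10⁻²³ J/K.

P_n = kTB = 1.38×10⁻²³ × 300 × 1.05×10⁷ = 4.35×10⁻¹⁴ W
In dBm: 10 log₁₀(4.35×10⁻¹⁴ / 10⁻³) = −103.6 dBm

−103.6 dBm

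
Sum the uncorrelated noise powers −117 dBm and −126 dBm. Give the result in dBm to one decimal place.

Convert to linear, add, convert back:
P₁ = 2.00×10⁻¹⁵ W, P₂ = 2.51×10⁻¹⁶ W
P_tot = 2.25×10⁻¹⁵ W → 10 log₁₀(P_tot / 10⁻³) = −116.5 dBm

−116.5 dBm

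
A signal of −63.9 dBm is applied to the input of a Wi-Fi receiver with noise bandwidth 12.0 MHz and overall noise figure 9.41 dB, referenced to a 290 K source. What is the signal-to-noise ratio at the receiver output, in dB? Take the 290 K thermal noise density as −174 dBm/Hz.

29.9 dB

Noise floor: N = −174 + 10 log₁₀(B) + NF
10 log₁₀(1.20×10⁷) = 70.79 dB
N = −174 + 70.79 + 9.41 = −93.80 dBm
SNR = P_sig − N = −63.9 − (−93.80) = 29.90 dB → 29.9 dB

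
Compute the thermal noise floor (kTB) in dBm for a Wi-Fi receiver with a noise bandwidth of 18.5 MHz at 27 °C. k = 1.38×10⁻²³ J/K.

T = 27 °C + 273.15 = 300.15 K
P_n = kTB = 1.38×10⁻²³ × 300.15 × 1.85×10⁷ = 7.66×10⁻¹⁴ W
In dBm: 10 log₁₀(7.66×10⁻¹⁴ / 10⁻³) = −101.2 dBm

−101.2 dBm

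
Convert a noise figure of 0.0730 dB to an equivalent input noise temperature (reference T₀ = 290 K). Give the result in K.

F = 10^(0.0730/10) = 1.01695
T_e = (F − 1)·T₀ = (1.01695 − 1) × 290 = 4.92 K

4.92 K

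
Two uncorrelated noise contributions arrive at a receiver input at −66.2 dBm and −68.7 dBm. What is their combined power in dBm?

−64.3 dBm

Convert to linear, add, convert back:
P₁ = 2.40×10⁻¹⁰ W, P₂ = 1.35×10⁻¹⁰ W
P_tot = 3.75×10⁻¹⁰ W → 10 log₁₀(P_tot / 10⁻³) = −64.3 dBm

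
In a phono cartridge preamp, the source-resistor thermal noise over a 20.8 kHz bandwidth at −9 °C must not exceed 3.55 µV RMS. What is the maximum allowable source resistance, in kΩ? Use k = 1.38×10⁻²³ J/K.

41.6 kΩ

T = −9 °C + 273.15 = 264.15 K
Johnson–Nyquist: V_n = √(4kTRB) ⇒ R = V_n² / (4kTB)
4kTB = 4 × 1.38×10⁻²³ × 264.15 × 2.08×10⁴ = 3.03×10⁻¹⁶
R = (3.55×10⁻⁶)² / 3.03×10⁻¹⁶ = 4.16×10⁴ Ω = 41.6 kΩ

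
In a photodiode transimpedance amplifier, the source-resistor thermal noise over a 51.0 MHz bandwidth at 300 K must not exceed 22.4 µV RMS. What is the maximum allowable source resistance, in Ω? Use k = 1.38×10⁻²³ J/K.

Johnson–Nyquist: V_n = √(4kTRB) ⇒ R = V_n² / (4kTB)
4kTB = 4 × 1.38×10⁻²³ × 300 × 5.10×10⁷ = 8.45×10⁻¹³
R = (2.24×10⁻⁵)² / 8.45×10⁻¹³ = 5.94×10² Ω = 594 Ω

594 Ω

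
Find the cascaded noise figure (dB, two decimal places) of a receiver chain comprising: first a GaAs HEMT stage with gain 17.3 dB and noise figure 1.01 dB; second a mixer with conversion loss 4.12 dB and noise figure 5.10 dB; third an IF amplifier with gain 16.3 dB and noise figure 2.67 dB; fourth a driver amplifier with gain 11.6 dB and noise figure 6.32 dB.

1.30 dB

Convert to linear (a loss of L dB is a gain of −L dB): F_i = 10^(NF_i/10), G_i = 10^(G_i,dB/10)
  Stage 1: F_1 = 10^(1.01/10) = 1.262, G_1 = 10^(17.3/10) = 53.70
  Stage 2: F_2 = 10^(5.10/10) = 3.236, G_2 = 10^(−4.12/10) = 0.3873
  Stage 3: F_3 = 10^(2.67/10) = 1.849, G_3 = 10^(16.3/10) = 42.66
  Stage 4: F_4 = 10^(6.32/10) = 4.285, G_4 = 10^(11.6/10) = 14.45
Friis cascade:
  F = 1.262 + (3.236 − 1)/53.70 + (1.849 − 1)/20.80 + (4.285 − 1)/887.2 = 1.348
NF = 10 log₁₀(1.348) = 1.30 dB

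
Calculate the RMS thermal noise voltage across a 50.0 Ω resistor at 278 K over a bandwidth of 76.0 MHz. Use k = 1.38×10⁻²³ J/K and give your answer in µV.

7.64 µV

V_n = √(4kTRB)
4kTRB = 4 × 1.38×10⁻²³ × 278 × 5.00×10¹ × 7.60×10⁷ = 5.83×10⁻¹¹ V²
V_n = √(5.83×10⁻¹¹) = 7.64×10⁻⁶ V = 7.64 µV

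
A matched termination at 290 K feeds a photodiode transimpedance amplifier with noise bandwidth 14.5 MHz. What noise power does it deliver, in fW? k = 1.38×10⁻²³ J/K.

58.0 fW

P_n = kTB = 1.38×10⁻²³ × 290 × 1.45×10⁷ = 5.80×10⁻¹⁴ W = 58.0 fW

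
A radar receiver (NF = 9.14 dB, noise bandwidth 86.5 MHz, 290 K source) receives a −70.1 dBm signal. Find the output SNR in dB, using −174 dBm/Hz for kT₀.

Noise floor: N = −174 + 10 log₁₀(B) + NF
10 log₁₀(8.65×10⁷) = 79.37 dB
N = −174 + 79.37 + 9.14 = −85.49 dBm
SNR = P_sig − N = −70.1 − (−85.49) = 15.39 dB → 15.4 dB

15.4 dB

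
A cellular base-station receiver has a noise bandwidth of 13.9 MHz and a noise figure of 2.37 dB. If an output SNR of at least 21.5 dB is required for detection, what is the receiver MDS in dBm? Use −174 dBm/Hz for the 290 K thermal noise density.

Sensitivity = −174 + 10 log₁₀(B) + NF + SNR_min
= −174 + 71.43 + 2.37 + 21.5
= −78.70 dBm → −78.7 dBm

−78.7 dBm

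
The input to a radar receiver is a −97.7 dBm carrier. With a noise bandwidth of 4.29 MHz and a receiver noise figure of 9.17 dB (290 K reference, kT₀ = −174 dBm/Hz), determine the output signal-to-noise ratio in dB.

0.8 dB

Noise floor: N = −174 + 10 log₁₀(B) + NF
10 log₁₀(4.29×10⁶) = 66.32 dB
N = −174 + 66.32 + 9.17 = −98.51 dBm
SNR = P_sig − N = −97.7 − (−98.51) = 0.81 dB → 0.8 dB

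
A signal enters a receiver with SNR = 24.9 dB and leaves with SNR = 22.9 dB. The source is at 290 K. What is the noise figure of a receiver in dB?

2.0 dB

NF (dB) = SNR_in(dB) − SNR_out(dB) when the source is at T₀
NF = 24.9 − 22.9 = 2.0 dB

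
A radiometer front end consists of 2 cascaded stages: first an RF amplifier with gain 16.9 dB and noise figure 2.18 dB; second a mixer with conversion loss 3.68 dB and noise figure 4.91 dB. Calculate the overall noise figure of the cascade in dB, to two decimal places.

2.29 dB

Convert to linear (a loss of L dB is a gain of −L dB): F_i = 10^(NF_i/10), G_i = 10^(G_i,dB/10)
  Stage 1: F_1 = 10^(2.18/10) = 1.652, G_1 = 10^(16.9/10) = 48.98
  Stage 2: F_2 = 10^(4.91/10) = 3.097, G_2 = 10^(−3.68/10) = 0.4285
Friis cascade:
  F = 1.652 + (3.097 − 1)/48.98 = 1.695
NF = 10 log₁₀(1.695) = 2.29 dB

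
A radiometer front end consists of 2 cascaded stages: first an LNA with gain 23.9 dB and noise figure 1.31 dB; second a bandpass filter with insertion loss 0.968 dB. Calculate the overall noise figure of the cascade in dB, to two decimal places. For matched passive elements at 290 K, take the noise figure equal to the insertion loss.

Convert to linear (a loss of L dB is a gain of −L dB): F_i = 10^(NF_i/10), G_i = 10^(G_i,dB/10)
  Stage 1: F_1 = 10^(1.31/10) = 1.352, G_1 = 10^(23.9/10) = 245.5
  Stage 2: F_2 = 10^(0.968/10) = 1.250, G_2 = 10^(−0.968/10) = 0.8002
Friis cascade:
  F = 1.352 + (1.250 − 1)/245.5 = 1.353
NF = 10 log₁₀(1.353) = 1.31 dB

1.31 dB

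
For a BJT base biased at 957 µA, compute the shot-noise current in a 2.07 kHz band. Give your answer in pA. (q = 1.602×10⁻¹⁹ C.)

I_n = √(2qI·B)
2qI·B = 2 × 1.602×10⁻¹⁹ × 9.57×10⁻⁴ × 2.07×10³ = 6.35×10⁻¹⁹ A²
I_n = √(6.35×10⁻¹⁹) = 7.97×10⁻¹⁰ A = 797 pA

797 pA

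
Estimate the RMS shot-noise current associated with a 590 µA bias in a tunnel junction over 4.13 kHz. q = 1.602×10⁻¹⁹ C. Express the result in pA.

884 pA

I_n = √(2qI·B)
2qI·B = 2 × 1.602×10⁻¹⁹ × 5.90×10⁻⁴ × 4.13×10³ = 7.81×10⁻¹⁹ A²
I_n = √(7.81×10⁻¹⁹) = 8.84×10⁻¹⁰ A = 884 pA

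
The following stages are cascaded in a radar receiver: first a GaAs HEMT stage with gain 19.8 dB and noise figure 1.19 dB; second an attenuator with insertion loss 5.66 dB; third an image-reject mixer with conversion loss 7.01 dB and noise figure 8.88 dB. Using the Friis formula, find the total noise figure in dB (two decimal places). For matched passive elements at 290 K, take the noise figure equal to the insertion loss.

Convert to linear (a loss of L dB is a gain of −L dB): F_i = 10^(NF_i/10), G_i = 10^(G_i,dB/10)
  Stage 1: F_1 = 10^(1.19/10) = 1.315, G_1 = 10^(19.8/10) = 95.50
  Stage 2: F_2 = 10^(5.66/10) = 3.681, G_2 = 10^(−5.66/10) = 0.2716
  Stage 3: F_3 = 10^(8.88/10) = 7.727, G_3 = 10^(−7.01/10) = 0.1991
Friis cascade:
  F = 1.315 + (3.681 − 1)/95.50 + (7.727 − 1)/25.94 = 1.603
NF = 10 log₁₀(1.603) = 2.05 dB

2.05 dB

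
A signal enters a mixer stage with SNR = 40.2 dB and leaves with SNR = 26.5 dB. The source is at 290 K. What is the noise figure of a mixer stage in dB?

13.7 dB

NF (dB) = SNR_in(dB) − SNR_out(dB) when the source is at T₀
NF = 40.2 − 26.5 = 13.7 dB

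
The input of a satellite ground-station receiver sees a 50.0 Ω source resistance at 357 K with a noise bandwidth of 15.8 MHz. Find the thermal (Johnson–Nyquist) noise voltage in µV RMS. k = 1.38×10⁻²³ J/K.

3.95 µV

V_n = √(4kTRB)
4kTRB = 4 × 1.38×10⁻²³ × 357 × 5.00×10¹ × 1.58×10⁷ = 1.56×10⁻¹¹ V²
V_n = √(1.56×10⁻¹¹) = 3.95×10⁻⁶ V = 3.95 µV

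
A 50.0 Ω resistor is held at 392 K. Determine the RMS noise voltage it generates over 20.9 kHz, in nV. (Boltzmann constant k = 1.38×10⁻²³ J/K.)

150 nV

V_n = √(4kTRB)
4kTRB = 4 × 1.38×10⁻²³ × 392 × 5.00×10¹ × 2.09×10⁴ = 2.26×10⁻¹⁴ V²
V_n = √(2.26×10⁻¹⁴) = 1.50×10⁻⁷ V = 150 nV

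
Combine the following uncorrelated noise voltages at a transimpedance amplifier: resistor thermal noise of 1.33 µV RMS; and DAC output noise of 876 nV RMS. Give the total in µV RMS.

1.59 µV

Uncorrelated sources add in power (mean-square): V_tot = √(ΣV_i²)
V_tot = √[(1.33×10⁻⁶)² + (8.76×10⁻⁷)²] = 1.59×10⁻⁶ V = 1.59 µV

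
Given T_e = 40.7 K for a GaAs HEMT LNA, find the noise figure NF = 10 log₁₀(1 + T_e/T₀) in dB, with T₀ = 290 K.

F = 1 + T_e/T₀ = 1 + 40.7/290 = 1.14034
NF = 10 log₁₀(1.14034) = 0.570 dB

0.570 dB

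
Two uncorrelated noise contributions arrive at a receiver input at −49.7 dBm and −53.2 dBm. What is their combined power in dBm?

Convert to linear, add, convert back:
P₁ = 1.07×10⁻⁸ W, P₂ = 4.79×10⁻⁹ W
P_tot = 1.55×10⁻⁸ W → 10 log₁₀(P_tot / 10⁻³) = −48.1 dBm

−48.1 dBm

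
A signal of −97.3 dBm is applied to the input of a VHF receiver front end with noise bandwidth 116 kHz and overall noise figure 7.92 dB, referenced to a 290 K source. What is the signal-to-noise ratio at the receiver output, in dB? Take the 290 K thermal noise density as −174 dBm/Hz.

Noise floor: N = −174 + 10 log₁₀(B) + NF
10 log₁₀(1.16×10⁵) = 50.64 dB
N = −174 + 50.64 + 7.92 = −115.44 dBm
SNR = P_sig − N = −97.3 − (−115.44) = 18.14 dB → 18.1 dB

18.1 dB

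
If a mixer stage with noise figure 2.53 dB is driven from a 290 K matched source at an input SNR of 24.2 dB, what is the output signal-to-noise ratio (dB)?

By definition F = SNR_in/SNR_out, so in dB: SNR_out = SNR_in − NF
SNR_out = 24.2 − 2.53 = 21.67 dB

21.67 dB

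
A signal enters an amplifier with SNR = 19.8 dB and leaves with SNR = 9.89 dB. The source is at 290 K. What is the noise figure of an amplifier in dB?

9.91 dB

NF (dB) = SNR_in(dB) − SNR_out(dB) when the source is at T₀
NF = 19.8 − 9.89 = 9.91 dB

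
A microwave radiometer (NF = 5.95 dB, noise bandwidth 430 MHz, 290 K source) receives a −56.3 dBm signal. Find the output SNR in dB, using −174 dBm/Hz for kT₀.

Noise floor: N = −174 + 10 log₁₀(B) + NF
10 log₁₀(4.30×10⁸) = 86.33 dB
N = −174 + 86.33 + 5.95 = −81.72 dBm
SNR = P_sig − N = −56.3 − (−81.72) = 25.42 dB → 25.4 dB

25.4 dB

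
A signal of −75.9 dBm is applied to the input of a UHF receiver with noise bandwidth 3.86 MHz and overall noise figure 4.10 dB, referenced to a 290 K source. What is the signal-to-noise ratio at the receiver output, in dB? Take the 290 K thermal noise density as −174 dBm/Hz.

Noise floor: N = −174 + 10 log₁₀(B) + NF
10 log₁₀(3.86×10⁶) = 65.87 dB
N = −174 + 65.87 + 4.10 = −104.03 dBm
SNR = P_sig − N = −75.9 − (−104.03) = 28.13 dB → 28.1 dB

28.1 dB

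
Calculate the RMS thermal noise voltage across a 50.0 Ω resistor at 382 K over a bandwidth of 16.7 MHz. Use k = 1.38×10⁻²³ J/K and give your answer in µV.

4.20 µV

V_n = √(4kTRB)
4kTRB = 4 × 1.38×10⁻²³ × 382 × 5.00×10¹ × 1.67×10⁷ = 1.76×10⁻¹¹ V²
V_n = √(1.76×10⁻¹¹) = 4.20×10⁻⁶ V = 4.20 µV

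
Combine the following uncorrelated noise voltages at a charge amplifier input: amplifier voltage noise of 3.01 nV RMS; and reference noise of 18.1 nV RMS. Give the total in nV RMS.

18.3 nV

Uncorrelated sources add in power (mean-square): V_tot = √(ΣV_i²)
V_tot = √[(3.01×10⁻⁹)² + (1.81×10⁻⁸)²] = 1.83×10⁻⁸ V = 18.3 nV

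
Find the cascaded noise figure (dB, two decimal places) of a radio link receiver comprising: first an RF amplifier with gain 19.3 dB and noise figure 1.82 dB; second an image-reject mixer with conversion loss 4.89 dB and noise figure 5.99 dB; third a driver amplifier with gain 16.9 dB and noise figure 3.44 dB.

Convert to linear (a loss of L dB is a gain of −L dB): F_i = 10^(NF_i/10), G_i = 10^(G_i,dB/10)
  Stage 1: F_1 = 10^(1.82/10) = 1.521, G_1 = 10^(19.3/10) = 85.11
  Stage 2: F_2 = 10^(5.99/10) = 3.972, G_2 = 10^(−4.89/10) = 0.3243
  Stage 3: F_3 = 10^(3.44/10) = 2.208, G_3 = 10^(16.9/10) = 48.98
Friis cascade:
  F = 1.521 + (3.972 − 1)/85.11 + (2.208 − 1)/27.61 = 1.599
NF = 10 log₁₀(1.599) = 2.04 dB

2.04 dB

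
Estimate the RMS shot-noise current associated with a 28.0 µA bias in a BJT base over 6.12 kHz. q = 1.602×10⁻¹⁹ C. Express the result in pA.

234 pA

I_n = √(2qI·B)
2qI·B = 2 × 1.602×10⁻¹⁹ × 2.80×10⁻⁵ × 6.12×10³ = 5.49×10⁻²⁰ A²
I_n = √(5.49×10⁻²⁰) = 2.34×10⁻¹⁰ A = 234 pA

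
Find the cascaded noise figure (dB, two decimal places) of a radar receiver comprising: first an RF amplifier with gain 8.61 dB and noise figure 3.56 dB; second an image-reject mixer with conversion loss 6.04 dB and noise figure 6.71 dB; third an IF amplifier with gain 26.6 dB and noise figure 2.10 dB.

4.94 dB

Convert to linear (a loss of L dB is a gain of −L dB): F_i = 10^(NF_i/10), G_i = 10^(G_i,dB/10)
  Stage 1: F_1 = 10^(3.56/10) = 2.270, G_1 = 10^(8.61/10) = 7.261
  Stage 2: F_2 = 10^(6.71/10) = 4.688, G_2 = 10^(−6.04/10) = 0.2489
  Stage 3: F_3 = 10^(2.10/10) = 1.622, G_3 = 10^(26.6/10) = 457.1
Friis cascade:
  F = 2.270 + (4.688 − 1)/7.261 + (1.622 − 1)/1.807 = 3.122
NF = 10 log₁₀(3.122) = 4.94 dB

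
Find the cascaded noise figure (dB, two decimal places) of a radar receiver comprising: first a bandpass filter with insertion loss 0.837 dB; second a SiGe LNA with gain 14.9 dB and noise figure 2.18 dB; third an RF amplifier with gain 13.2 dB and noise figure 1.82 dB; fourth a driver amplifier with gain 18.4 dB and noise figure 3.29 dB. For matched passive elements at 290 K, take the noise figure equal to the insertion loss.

Convert to linear (a loss of L dB is a gain of −L dB): F_i = 10^(NF_i/10), G_i = 10^(G_i,dB/10)
  Stage 1: F_1 = 10^(0.837/10) = 1.213, G_1 = 10^(−0.837/10) = 0.8247
  Stage 2: F_2 = 10^(2.18/10) = 1.652, G_2 = 10^(14.9/10) = 30.90
  Stage 3: F_3 = 10^(1.82/10) = 1.521, G_3 = 10^(13.2/10) = 20.89
  Stage 4: F_4 = 10^(3.29/10) = 2.133, G_4 = 10^(18.4/10) = 69.18
Friis cascade:
  F = 1.213 + (1.652 − 1)/0.8247 + (1.521 − 1)/25.49 + (2.133 − 1)/532.5 = 2.026
NF = 10 log₁₀(2.026) = 3.07 dB

3.07 dB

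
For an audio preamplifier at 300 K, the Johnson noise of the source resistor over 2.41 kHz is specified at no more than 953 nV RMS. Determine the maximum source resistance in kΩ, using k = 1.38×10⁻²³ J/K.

Johnson–Nyquist: V_n = √(4kTRB) ⇒ R = V_n² / (4kTB)
4kTB = 4 × 1.38×10⁻²³ × 300 × 2.41×10³ = 3.99×10⁻¹⁷
R = (9.53×10⁻⁷)² / 3.99×10⁻¹⁷ = 2.28×10⁴ Ω = 22.8 kΩ

22.8 kΩ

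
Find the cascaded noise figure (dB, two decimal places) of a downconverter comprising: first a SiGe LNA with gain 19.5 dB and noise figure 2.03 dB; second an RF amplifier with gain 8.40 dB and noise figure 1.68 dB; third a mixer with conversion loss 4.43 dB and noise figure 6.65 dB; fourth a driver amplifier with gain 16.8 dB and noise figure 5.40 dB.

Convert to linear (a loss of L dB is a gain of −L dB): F_i = 10^(NF_i/10), G_i = 10^(G_i,dB/10)
  Stage 1: F_1 = 10^(2.03/10) = 1.596, G_1 = 10^(19.5/10) = 89.13
  Stage 2: F_2 = 10^(1.68/10) = 1.472, G_2 = 10^(8.40/10) = 6.918
  Stage 3: F_3 = 10^(6.65/10) = 4.624, G_3 = 10^(−4.43/10) = 0.3606
  Stage 4: F_4 = 10^(5.40/10) = 3.467, G_4 = 10^(16.8/10) = 47.86
Friis cascade:
  F = 1.596 + (1.472 − 1)/89.13 + (4.624 − 1)/616.6 + (3.467 − 1)/222.3 = 1.618
NF = 10 log₁₀(1.618) = 2.09 dB

2.09 dB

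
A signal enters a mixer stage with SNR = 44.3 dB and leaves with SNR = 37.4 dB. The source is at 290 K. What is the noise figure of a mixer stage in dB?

NF (dB) = SNR_in(dB) − SNR_out(dB) when the source is at T₀
NF = 44.3 − 37.4 = 6.9 dB

6.9 dB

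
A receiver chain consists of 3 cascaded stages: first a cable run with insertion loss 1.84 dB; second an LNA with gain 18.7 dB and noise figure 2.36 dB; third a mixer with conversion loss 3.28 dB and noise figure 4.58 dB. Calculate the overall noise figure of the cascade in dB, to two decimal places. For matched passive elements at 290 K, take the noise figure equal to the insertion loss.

Convert to linear (a loss of L dB is a gain of −L dB): F_i = 10^(NF_i/10), G_i = 10^(G_i,dB/10)
  Stage 1: F_1 = 10^(1.84/10) = 1.528, G_1 = 10^(−1.84/10) = 0.6546
  Stage 2: F_2 = 10^(2.36/10) = 1.722, G_2 = 10^(18.7/10) = 74.13
  Stage 3: F_3 = 10^(4.58/10) = 2.871, G_3 = 10^(−3.28/10) = 0.4699
Friis cascade:
  F = 1.528 + (1.722 − 1)/0.6546 + (2.871 − 1)/48.53 = 2.669
NF = 10 log₁₀(2.669) = 4.26 dB

4.26 dB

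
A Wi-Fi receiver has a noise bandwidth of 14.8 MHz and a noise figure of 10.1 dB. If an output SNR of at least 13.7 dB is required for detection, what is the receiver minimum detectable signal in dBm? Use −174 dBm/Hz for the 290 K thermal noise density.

−78.5 dBm

Sensitivity = −174 + 10 log₁₀(B) + NF + SNR_min
= −174 + 71.7 + 10.1 + 13.7
= −78.5 dBm → −78.5 dBm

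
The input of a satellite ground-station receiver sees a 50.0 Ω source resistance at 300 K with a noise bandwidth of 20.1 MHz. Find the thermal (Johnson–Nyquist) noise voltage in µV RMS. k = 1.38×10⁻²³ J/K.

4.08 µV

V_n = √(4kTRB)
4kTRB = 4 × 1.38×10⁻²³ × 300 × 5.00×10¹ × 2.01×10⁷ = 1.66×10⁻¹¹ V²
V_n = √(1.66×10⁻¹¹) = 4.08×10⁻⁶ V = 4.08 µV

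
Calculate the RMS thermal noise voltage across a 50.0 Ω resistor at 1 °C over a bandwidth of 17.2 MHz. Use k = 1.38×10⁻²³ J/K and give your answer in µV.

3.61 µV

T = 1 °C + 273.15 = 274.15 K
V_n = √(4kTRB)
4kTRB = 4 × 1.38×10⁻²³ × 274.15 × 5.00×10¹ × 1.72×10⁷ = 1.30×10⁻¹¹ V²
V_n = √(1.30×10⁻¹¹) = 3.61×10⁻⁶ V = 3.61 µV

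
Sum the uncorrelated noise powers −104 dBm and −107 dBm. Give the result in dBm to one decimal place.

−102.2 dBm

Convert to linear, add, convert back:
P₁ = 3.98×10⁻¹⁴ W, P₂ = 2.00×10⁻¹⁴ W
P_tot = 5.98×10⁻¹⁴ W → 10 log₁₀(P_tot / 10⁻³) = −102.2 dBm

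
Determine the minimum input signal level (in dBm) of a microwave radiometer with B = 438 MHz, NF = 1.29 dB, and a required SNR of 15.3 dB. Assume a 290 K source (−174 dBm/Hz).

−71.0 dBm

Sensitivity = −174 + 10 log₁₀(B) + NF + SNR_min
= −174 + 86.41 + 1.29 + 15.3
= −71.00 dBm → −71.0 dBm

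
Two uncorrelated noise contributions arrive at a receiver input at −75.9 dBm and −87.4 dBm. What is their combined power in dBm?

Convert to linear, add, convert back:
P₁ = 2.57×10⁻¹¹ W, P₂ = 1.82×10⁻¹² W
P_tot = 2.75×10⁻¹¹ W → 10 log₁₀(P_tot / 10⁻³) = −75.6 dBm

−75.6 dBm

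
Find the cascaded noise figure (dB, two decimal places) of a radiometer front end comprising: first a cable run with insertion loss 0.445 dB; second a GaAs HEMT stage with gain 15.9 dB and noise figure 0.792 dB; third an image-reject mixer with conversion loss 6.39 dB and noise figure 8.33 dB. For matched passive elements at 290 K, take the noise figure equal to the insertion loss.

Convert to linear (a loss of L dB is a gain of −L dB): F_i = 10^(NF_i/10), G_i = 10^(G_i,dB/10)
  Stage 1: F_1 = 10^(0.445/10) = 1.108, G_1 = 10^(−0.445/10) = 0.9026
  Stage 2: F_2 = 10^(0.792/10) = 1.200, G_2 = 10^(15.9/10) = 38.90
  Stage 3: F_3 = 10^(8.33/10) = 6.808, G_3 = 10^(−6.39/10) = 0.2296
Friis cascade:
  F = 1.108 + (1.200 − 1)/0.9026 + (6.808 − 1)/35.12 = 1.495
NF = 10 log₁₀(1.495) = 1.75 dB

1.75 dB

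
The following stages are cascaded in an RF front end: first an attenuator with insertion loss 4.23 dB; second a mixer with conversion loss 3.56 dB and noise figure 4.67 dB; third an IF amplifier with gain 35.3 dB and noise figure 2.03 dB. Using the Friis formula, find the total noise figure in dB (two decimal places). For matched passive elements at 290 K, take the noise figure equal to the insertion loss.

Convert to linear (a loss of L dB is a gain of −L dB): F_i = 10^(NF_i/10), G_i = 10^(G_i,dB/10)
  Stage 1: F_1 = 10^(4.23/10) = 2.649, G_1 = 10^(−4.23/10) = 0.3776
  Stage 2: F_2 = 10^(4.67/10) = 2.931, G_2 = 10^(−3.56/10) = 0.4406
  Stage 3: F_3 = 10^(2.03/10) = 1.596, G_3 = 10^(35.3/10) = 3388
Friis cascade:
  F = 2.649 + (2.931 − 1)/0.3776 + (1.596 − 1)/0.1663 = 11.34
NF = 10 log₁₀(11.34) = 10.55 dB

10.55 dB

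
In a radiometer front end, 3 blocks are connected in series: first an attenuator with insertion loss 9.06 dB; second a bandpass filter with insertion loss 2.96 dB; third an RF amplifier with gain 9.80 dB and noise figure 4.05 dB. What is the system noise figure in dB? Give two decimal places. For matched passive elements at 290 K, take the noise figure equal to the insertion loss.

16.07 dB

Convert to linear (a loss of L dB is a gain of −L dB): F_i = 10^(NF_i/10), G_i = 10^(G_i,dB/10)
  Stage 1: F_1 = 10^(9.06/10) = 8.054, G_1 = 10^(−9.06/10) = 0.1242
  Stage 2: F_2 = 10^(2.96/10) = 1.977, G_2 = 10^(−2.96/10) = 0.5058
  Stage 3: F_3 = 10^(4.05/10) = 2.541, G_3 = 10^(9.80/10) = 9.550
Friis cascade:
  F = 8.054 + (1.977 − 1)/0.1242 + (2.541 − 1)/0.06281 = 40.46
NF = 10 log₁₀(40.46) = 16.07 dB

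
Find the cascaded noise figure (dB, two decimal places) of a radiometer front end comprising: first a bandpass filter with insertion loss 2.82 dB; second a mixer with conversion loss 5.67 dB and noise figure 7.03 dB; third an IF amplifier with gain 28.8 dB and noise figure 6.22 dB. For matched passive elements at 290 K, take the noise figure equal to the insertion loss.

15.08 dB

Convert to linear (a loss of L dB is a gain of −L dB): F_i = 10^(NF_i/10), G_i = 10^(G_i,dB/10)
  Stage 1: F_1 = 10^(2.82/10) = 1.914, G_1 = 10^(−2.82/10) = 0.5224
  Stage 2: F_2 = 10^(7.03/10) = 5.047, G_2 = 10^(−5.67/10) = 0.2710
  Stage 3: F_3 = 10^(6.22/10) = 4.188, G_3 = 10^(28.8/10) = 758.6
Friis cascade:
  F = 1.914 + (5.047 − 1)/0.5224 + (4.188 − 1)/0.1416 = 32.18
NF = 10 log₁₀(32.18) = 15.08 dB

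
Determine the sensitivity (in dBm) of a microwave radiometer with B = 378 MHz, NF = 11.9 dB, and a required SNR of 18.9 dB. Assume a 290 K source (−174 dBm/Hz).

−57.4 dBm

Sensitivity = −174 + 10 log₁₀(B) + NF + SNR_min
= −174 + 85.77 + 11.9 + 18.9
= −57.43 dBm → −57.4 dBm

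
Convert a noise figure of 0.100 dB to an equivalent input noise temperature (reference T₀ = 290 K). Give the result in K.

6.75 K

F = 10^(0.100/10) = 1.02329
T_e = (F − 1)·T₀ = (1.02329 − 1) × 290 = 6.75 K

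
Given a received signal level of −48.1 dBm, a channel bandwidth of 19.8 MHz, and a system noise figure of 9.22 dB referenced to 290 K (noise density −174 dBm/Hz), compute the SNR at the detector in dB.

43.7 dB

Noise floor: N = −174 + 10 log₁₀(B) + NF
10 log₁₀(1.98×10⁷) = 72.97 dB
N = −174 + 72.97 + 9.22 = −91.81 dBm
SNR = P_sig − N = −48.1 − (−91.81) = 43.71 dB → 43.7 dB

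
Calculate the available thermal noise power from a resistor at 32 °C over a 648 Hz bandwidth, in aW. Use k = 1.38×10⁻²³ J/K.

T = 32 °C + 273.15 = 305.15 K
P_n = kTB = 1.38×10⁻²³ × 305.15 × 6.48×10² = 2.73×10⁻¹⁸ W = 2.73 aW

2.73 aW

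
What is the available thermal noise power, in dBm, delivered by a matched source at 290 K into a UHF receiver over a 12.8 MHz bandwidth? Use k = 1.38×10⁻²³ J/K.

−102.9 dBm

P_n = kTB = 1.38×10⁻²³ × 290 × 1.28×10⁷ = 5.12×10⁻¹⁴ W
In dBm: 10 log₁₀(5.12×10⁻¹⁴ / 10⁻³) = −102.9 dBm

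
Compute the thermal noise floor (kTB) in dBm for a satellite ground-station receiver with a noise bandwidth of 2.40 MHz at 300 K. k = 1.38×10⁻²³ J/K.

−110.0 dBm

P_n = kTB = 1.38×10⁻²³ × 300 × 2.40×10⁶ = 9.94×10⁻¹⁵ W
In dBm: 10 log₁₀(9.94×10⁻¹⁵ / 10⁻³) = −110.0 dBm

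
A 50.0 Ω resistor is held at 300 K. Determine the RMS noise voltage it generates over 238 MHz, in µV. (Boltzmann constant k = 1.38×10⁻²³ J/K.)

14.0 µV

V_n = √(4kTRB)
4kTRB = 4 × 1.38×10⁻²³ × 300 × 5.00×10¹ × 2.38×10⁸ = 1.97×10⁻¹⁰ V²
V_n = √(1.97×10⁻¹⁰) = 1.40×10⁻⁵ V = 14.0 µV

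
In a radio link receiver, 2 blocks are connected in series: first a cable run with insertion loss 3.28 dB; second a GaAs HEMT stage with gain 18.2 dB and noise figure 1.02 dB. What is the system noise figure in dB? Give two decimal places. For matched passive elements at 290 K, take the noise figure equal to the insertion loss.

Convert to linear (a loss of L dB is a gain of −L dB): F_i = 10^(NF_i/10), G_i = 10^(G_i,dB/10)
  Stage 1: F_1 = 10^(3.28/10) = 2.128, G_1 = 10^(−3.28/10) = 0.4699
  Stage 2: F_2 = 10^(1.02/10) = 1.265, G_2 = 10^(18.2/10) = 66.07
Friis cascade:
  F = 2.128 + (1.265 − 1)/0.4699 = 2.692
NF = 10 log₁₀(2.692) = 4.30 dB

4.30 dB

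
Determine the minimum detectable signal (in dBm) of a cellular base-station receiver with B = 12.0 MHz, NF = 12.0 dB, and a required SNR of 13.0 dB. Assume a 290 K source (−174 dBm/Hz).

−78.2 dBm

Sensitivity = −174 + 10 log₁₀(B) + NF + SNR_min
= −174 + 70.79 + 12.0 + 13.0
= −78.21 dBm → −78.2 dBm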